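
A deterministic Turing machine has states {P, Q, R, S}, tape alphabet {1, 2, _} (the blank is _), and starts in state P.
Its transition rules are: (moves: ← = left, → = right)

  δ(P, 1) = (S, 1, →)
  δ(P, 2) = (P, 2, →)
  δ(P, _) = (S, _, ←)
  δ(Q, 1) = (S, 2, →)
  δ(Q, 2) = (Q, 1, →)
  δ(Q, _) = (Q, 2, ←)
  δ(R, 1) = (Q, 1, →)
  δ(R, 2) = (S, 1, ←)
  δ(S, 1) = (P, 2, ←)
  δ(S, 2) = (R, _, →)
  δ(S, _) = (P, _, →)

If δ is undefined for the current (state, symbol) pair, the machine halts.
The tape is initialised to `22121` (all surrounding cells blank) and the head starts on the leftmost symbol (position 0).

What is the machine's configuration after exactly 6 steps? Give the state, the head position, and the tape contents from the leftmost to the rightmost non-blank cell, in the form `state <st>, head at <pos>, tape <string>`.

P | [2]2121_   read 2 → write 2, move →, go to P
P | 2[2]121_   read 2 → write 2, move →, go to P
P | 22[1]21_   read 1 → write 1, move →, go to S
S | 221[2]1_   read 2 → write _, move →, go to R
R | 221_[1]_   read 1 → write 1, move →, go to Q
Q | 221_1[_]   read _ → write 2, move ←, go to Q
Q | 221_[1]2
After 6 steps: state Q, head at 4, tape 221_12.

state Q, head at 4, tape 221_12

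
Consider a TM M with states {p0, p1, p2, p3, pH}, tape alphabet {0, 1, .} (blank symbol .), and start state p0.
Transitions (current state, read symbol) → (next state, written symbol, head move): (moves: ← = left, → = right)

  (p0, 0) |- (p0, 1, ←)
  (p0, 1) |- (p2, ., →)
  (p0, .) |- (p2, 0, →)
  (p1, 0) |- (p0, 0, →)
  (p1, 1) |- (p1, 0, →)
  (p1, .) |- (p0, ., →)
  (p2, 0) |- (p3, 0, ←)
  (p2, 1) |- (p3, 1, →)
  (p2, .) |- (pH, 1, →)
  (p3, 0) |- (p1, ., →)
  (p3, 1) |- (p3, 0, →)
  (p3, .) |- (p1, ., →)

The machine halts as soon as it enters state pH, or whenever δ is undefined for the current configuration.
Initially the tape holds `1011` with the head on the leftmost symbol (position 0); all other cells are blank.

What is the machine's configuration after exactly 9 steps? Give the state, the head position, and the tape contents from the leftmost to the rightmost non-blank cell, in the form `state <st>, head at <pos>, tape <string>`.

state p2, head at 7, tape 0.1..0

p0 | [1]011....   read 1 → write ., move →, go to p2
p2 | .[0]11....   read 0 → write 0, move ←, go to p3
p3 | [.]011....   read . → write ., move →, go to p1
p1 | .[0]11....   read 0 → write 0, move →, go to p0
p0 | .0[1]1....   read 1 → write ., move →, go to p2
p2 | .0.[1]....   read 1 → write 1, move →, go to p3
p3 | .0.1[.]...   read . → write ., move →, go to p1
p1 | .0.1.[.]..   read . → write ., move →, go to p0
p0 | .0.1..[.].   read . → write 0, move →, go to p2
p2 | .0.1..0[.]
After 9 steps: state p2, head at 7, tape 0.1..0.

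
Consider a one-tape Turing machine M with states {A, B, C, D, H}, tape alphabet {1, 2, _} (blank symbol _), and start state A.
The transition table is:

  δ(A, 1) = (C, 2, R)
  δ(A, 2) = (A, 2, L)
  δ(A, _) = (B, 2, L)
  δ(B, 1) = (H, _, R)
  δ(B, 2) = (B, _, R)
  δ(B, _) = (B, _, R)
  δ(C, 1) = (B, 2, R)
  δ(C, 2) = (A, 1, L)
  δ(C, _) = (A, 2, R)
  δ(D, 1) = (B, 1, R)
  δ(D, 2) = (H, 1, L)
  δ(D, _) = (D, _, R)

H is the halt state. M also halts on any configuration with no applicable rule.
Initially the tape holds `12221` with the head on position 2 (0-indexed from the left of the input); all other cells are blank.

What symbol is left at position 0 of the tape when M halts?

_

state=A head=2 tape=__12[2]21   (A,2)→(A,2,L)
state=A head=1 tape=__1[2]221   (A,2)→(A,2,L)
state=A head=0 tape=__[1]2221   (A,1)→(C,2,R)
state=C head=1 tape=__2[2]221   (C,2)→(A,1,L)
state=A head=0 tape=__[2]1221   (A,2)→(A,2,L)
state=A head=-1 tape=_[_]21221   (A,_)→(B,2,L)
state=B head=-2 tape=[_]221221   (B,_)→(B,_,R)
state=B head=-1 tape=_[2]21221   (B,2)→(B,_,R)
state=B head=0 tape=__[2]1221   (B,2)→(B,_,R)
state=B head=1 tape=___[1]221   (B,1)→(H,_,R)
state=H head=2 tape=____[2]21
Cell 0 holds _ when M halts.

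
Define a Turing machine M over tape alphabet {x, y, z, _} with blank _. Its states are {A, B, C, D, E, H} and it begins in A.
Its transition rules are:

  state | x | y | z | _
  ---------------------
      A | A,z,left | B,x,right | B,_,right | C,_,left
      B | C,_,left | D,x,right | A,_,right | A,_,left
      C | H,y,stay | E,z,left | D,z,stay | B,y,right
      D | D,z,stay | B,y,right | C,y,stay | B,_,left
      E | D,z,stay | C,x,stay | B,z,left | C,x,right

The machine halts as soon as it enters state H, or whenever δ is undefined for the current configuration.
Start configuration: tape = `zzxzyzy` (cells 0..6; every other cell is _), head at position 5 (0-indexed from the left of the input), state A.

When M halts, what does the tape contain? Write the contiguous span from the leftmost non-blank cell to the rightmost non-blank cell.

state=A head=5 tape=zzxzy[z]y_   (A,z)→(B,_,right)
state=B head=6 tape=zzxzy_[y]_   (B,y)→(D,x,right)
state=D head=7 tape=zzxzy_x[_]   (D,_)→(B,_,left)
state=B head=6 tape=zzxzy_[x]_   (B,x)→(C,_,left)
state=C head=5 tape=zzxzy[_]__   (C,_)→(B,y,right)
state=B head=6 tape=zzxzyy[_]_   (B,_)→(A,_,left)
state=A head=5 tape=zzxzy[y]__   (A,y)→(B,x,right)
state=B head=6 tape=zzxzyx[_]_   (B,_)→(A,_,left)
state=A head=5 tape=zzxzy[x]__   (A,x)→(A,z,left)
state=A head=4 tape=zzxz[y]z__   (A,y)→(B,x,right)
state=B head=5 tape=zzxzx[z]__   (B,z)→(A,_,right)
state=A head=6 tape=zzxzx_[_]_   (A,_)→(C,_,left)
state=C head=5 tape=zzxzx[_]__   (C,_)→(B,y,right)
state=B head=6 tape=zzxzxy[_]_   (B,_)→(A,_,left)
state=A head=5 tape=zzxzx[y]__   (A,y)→(B,x,right)
state=B head=6 tape=zzxzxx[_]_   (B,_)→(A,_,left)
state=A head=5 tape=zzxzx[x]__   (A,x)→(A,z,left)
state=A head=4 tape=zzxz[x]z__   (A,x)→(A,z,left)
state=A head=3 tape=zzx[z]zz__   (A,z)→(B,_,right)
state=B head=4 tape=zzx_[z]z__   (B,z)→(A,_,right)
state=A head=5 tape=zzx__[z]__   (A,z)→(B,_,right)
state=B head=6 tape=zzx___[_]_   (B,_)→(A,_,left)
state=A head=5 tape=zzx__[_]__   (A,_)→(C,_,left)
state=C head=4 tape=zzx_[_]___   (C,_)→(B,y,right)
state=B head=5 tape=zzx_y[_]__   (B,_)→(A,_,left)
state=A head=4 tape=zzx_[y]___   (A,y)→(B,x,right)
state=B head=5 tape=zzx_x[_]__   (B,_)→(A,_,left)
state=A head=4 tape=zzx_[x]___   (A,x)→(A,z,left)
state=A head=3 tape=zzx[_]z___   (A,_)→(C,_,left)
state=C head=2 tape=zz[x]_z___   (C,x)→(H,y,stay)
state=H head=2 tape=zz[y]_z___
The non-blank tape span at halt is zzy_z.

zzy_z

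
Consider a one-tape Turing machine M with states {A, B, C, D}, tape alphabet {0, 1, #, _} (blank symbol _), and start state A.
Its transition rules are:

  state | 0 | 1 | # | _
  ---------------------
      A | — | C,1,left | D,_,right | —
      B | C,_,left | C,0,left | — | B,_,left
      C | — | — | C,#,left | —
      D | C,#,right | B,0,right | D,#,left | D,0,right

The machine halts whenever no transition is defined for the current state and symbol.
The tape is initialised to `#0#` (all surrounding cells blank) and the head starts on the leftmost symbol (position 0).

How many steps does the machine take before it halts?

4

A | [#]0#   read # → write _, move right, go to D
D | _[0]#   read 0 → write #, move right, go to C
C | _#[#]   read # → write #, move left, go to C
C | _[#]#   read # → write #, move left, go to C
C | [_]##
M halts after 4 transitions.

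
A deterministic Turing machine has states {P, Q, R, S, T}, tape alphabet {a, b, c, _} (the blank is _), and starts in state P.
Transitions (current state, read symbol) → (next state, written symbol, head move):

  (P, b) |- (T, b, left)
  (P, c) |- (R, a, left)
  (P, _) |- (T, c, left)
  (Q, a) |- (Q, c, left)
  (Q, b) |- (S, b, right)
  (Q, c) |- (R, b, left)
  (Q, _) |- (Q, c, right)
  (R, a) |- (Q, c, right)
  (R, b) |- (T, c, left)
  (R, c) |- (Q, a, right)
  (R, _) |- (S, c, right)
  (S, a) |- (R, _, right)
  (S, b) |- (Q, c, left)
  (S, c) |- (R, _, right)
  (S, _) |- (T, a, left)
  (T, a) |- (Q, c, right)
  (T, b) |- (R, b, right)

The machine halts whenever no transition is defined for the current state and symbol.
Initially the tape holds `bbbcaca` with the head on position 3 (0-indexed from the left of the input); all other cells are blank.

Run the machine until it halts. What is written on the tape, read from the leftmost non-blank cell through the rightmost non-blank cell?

state=P head=3 tape=bbb[c]aca__   (P,c)→(R,a,left)
state=R head=2 tape=bb[b]aaca__   (R,b)→(T,c,left)
state=T head=1 tape=b[b]caaca__   (T,b)→(R,b,right)
state=R head=2 tape=bb[c]aaca__   (R,c)→(Q,a,right)
state=Q head=3 tape=bba[a]aca__   (Q,a)→(Q,c,left)
state=Q head=2 tape=bb[a]caca__   (Q,a)→(Q,c,left)
state=Q head=1 tape=b[b]ccaca__   (Q,b)→(S,b,right)
state=S head=2 tape=bb[c]caca__   (S,c)→(R,_,right)
state=R head=3 tape=bb_[c]aca__   (R,c)→(Q,a,right)
state=Q head=4 tape=bb_a[a]ca__   (Q,a)→(Q,c,left)
state=Q head=3 tape=bb_[a]cca__   (Q,a)→(Q,c,left)
state=Q head=2 tape=bb[_]ccca__   (Q,_)→(Q,c,right)
state=Q head=3 tape=bbc[c]cca__   (Q,c)→(R,b,left)
state=R head=2 tape=bb[c]bcca__   (R,c)→(Q,a,right)
state=Q head=3 tape=bba[b]cca__   (Q,b)→(S,b,right)
state=S head=4 tape=bbab[c]ca__   (S,c)→(R,_,right)
state=R head=5 tape=bbab_[c]a__   (R,c)→(Q,a,right)
state=Q head=6 tape=bbab_a[a]__   (Q,a)→(Q,c,left)
state=Q head=5 tape=bbab_[a]c__   (Q,a)→(Q,c,left)
state=Q head=4 tape=bbab[_]cc__   (Q,_)→(Q,c,right)
state=Q head=5 tape=bbabc[c]c__   (Q,c)→(R,b,left)
state=R head=4 tape=bbab[c]bc__   (R,c)→(Q,a,right)
state=Q head=5 tape=bbaba[b]c__   (Q,b)→(S,b,right)
state=S head=6 tape=bbabab[c]__   (S,c)→(R,_,right)
state=R head=7 tape=bbabab_[_]_   (R,_)→(S,c,right)
state=S head=8 tape=bbabab_c[_]   (S,_)→(T,a,left)
state=T head=7 tape=bbabab_[c]a
The non-blank tape span at halt is bbabab_ca.

bbabab_ca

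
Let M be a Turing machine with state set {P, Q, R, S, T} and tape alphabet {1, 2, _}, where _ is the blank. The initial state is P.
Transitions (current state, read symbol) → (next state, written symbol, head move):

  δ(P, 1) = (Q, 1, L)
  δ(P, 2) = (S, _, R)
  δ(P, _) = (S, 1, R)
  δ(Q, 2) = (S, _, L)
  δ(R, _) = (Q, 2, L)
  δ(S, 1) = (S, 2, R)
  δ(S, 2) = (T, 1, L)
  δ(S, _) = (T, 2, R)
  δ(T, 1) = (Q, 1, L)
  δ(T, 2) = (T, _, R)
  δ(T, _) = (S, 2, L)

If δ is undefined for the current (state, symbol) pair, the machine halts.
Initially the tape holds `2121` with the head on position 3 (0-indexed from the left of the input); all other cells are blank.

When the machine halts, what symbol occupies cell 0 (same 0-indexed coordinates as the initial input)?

_

P | 212[1]   read 1 → write 1, move L, go to Q
Q | 21[2]1   read 2 → write _, move L, go to S
S | 2[1]_1   read 1 → write 2, move R, go to S
S | 22[_]1   read _ → write 2, move R, go to T
T | 222[1]   read 1 → write 1, move L, go to Q
Q | 22[2]1   read 2 → write _, move L, go to S
S | 2[2]_1   read 2 → write 1, move L, go to T
T | [2]1_1   read 2 → write _, move R, go to T
T | _[1]_1   read 1 → write 1, move L, go to Q
Q | [_]1_1
Cell 0 holds _ when M halts.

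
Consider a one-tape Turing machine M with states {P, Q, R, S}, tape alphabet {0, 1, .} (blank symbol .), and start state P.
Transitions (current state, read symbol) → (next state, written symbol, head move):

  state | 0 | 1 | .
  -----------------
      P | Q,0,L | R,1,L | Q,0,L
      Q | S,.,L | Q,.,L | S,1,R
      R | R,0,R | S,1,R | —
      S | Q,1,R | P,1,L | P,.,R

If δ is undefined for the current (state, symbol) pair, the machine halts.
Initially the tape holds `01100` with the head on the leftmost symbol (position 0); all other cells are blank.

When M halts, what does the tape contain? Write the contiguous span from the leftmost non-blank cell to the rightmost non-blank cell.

1111100

P | ...[0]1100   read 0 → write 0, move L, go to Q
Q | ..[.]01100   read . → write 1, move R, go to S
S | ..1[0]1100   read 0 → write 1, move R, go to Q
Q | ..11[1]100   read 1 → write ., move L, go to Q
Q | ..1[1].100   read 1 → write ., move L, go to Q
Q | ..[1]..100   read 1 → write ., move L, go to Q
Q | .[.]...100   read . → write 1, move R, go to S
S | .1[.]..100   read . → write ., move R, go to P
P | .1.[.].100   read . → write 0, move L, go to Q
Q | .1[.]0.100   read . → write 1, move R, go to S
S | .11[0].100   read 0 → write 1, move R, go to Q
Q | .111[.]100   read . → write 1, move R, go to S
S | .1111[1]00   read 1 → write 1, move L, go to P
P | .111[1]100   read 1 → write 1, move L, go to R
R | .11[1]1100   read 1 → write 1, move R, go to S
S | .111[1]100   read 1 → write 1, move L, go to P
P | .11[1]1100   read 1 → write 1, move L, go to R
R | .1[1]11100   read 1 → write 1, move R, go to S
S | .11[1]1100   read 1 → write 1, move L, go to P
P | .1[1]11100   read 1 → write 1, move L, go to R
R | .[1]111100   read 1 → write 1, move R, go to S
S | .1[1]11100   read 1 → write 1, move L, go to P
P | .[1]111100   read 1 → write 1, move L, go to R
R | [.]1111100
The non-blank tape span at halt is 1111100.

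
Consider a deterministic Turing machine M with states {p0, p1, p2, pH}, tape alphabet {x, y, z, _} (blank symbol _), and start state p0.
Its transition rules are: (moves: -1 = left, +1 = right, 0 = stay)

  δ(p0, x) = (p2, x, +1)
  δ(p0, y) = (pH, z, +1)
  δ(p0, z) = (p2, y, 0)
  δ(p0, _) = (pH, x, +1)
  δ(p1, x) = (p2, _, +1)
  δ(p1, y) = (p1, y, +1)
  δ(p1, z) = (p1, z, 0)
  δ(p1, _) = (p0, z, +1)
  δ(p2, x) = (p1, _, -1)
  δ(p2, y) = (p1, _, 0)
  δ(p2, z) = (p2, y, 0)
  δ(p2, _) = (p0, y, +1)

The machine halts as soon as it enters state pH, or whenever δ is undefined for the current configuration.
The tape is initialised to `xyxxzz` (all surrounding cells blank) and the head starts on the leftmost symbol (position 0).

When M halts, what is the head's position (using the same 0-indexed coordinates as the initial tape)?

7

p0 | [x]yxxzz__   read x → write x, move +1, go to p2
p2 | x[y]xxzz__   read y → write _, move 0, go to p1
p1 | x[_]xxzz__   read _ → write z, move +1, go to p0
p0 | xz[x]xzz__   read x → write x, move +1, go to p2
p2 | xzx[x]zz__   read x → write _, move -1, go to p1
p1 | xz[x]_zz__   read x → write _, move +1, go to p2
p2 | xz_[_]zz__   read _ → write y, move +1, go to p0
p0 | xz_y[z]z__   read z → write y, move 0, go to p2
p2 | xz_y[y]z__   read y → write _, move 0, go to p1
p1 | xz_y[_]z__   read _ → write z, move +1, go to p0
p0 | xz_yz[z]__   read z → write y, move 0, go to p2
p2 | xz_yz[y]__   read y → write _, move 0, go to p1
p1 | xz_yz[_]__   read _ → write z, move +1, go to p0
p0 | xz_yzz[_]_   read _ → write x, move +1, go to pH
pH | xz_yzzx[_]
At halt the head is at cell 7.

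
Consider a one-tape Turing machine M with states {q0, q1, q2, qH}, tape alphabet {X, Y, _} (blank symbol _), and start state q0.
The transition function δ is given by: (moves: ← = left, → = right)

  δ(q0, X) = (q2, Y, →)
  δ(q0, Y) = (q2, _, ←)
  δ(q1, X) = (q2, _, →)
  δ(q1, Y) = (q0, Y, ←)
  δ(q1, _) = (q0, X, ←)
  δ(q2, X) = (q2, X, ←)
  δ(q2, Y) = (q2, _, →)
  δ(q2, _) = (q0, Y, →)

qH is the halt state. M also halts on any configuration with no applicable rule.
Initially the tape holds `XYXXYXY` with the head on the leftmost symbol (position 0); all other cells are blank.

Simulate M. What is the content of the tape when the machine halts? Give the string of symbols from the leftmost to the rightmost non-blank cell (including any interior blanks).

state=q0 head=0 tape=[X]YXXYXY__   (q0,X)→(q2,Y,→)
state=q2 head=1 tape=Y[Y]XXYXY__   (q2,Y)→(q2,_,→)
state=q2 head=2 tape=Y_[X]XYXY__   (q2,X)→(q2,X,←)
state=q2 head=1 tape=Y[_]XXYXY__   (q2,_)→(q0,Y,→)
state=q0 head=2 tape=YY[X]XYXY__   (q0,X)→(q2,Y,→)
state=q2 head=3 tape=YYY[X]YXY__   (q2,X)→(q2,X,←)
state=q2 head=2 tape=YY[Y]XYXY__   (q2,Y)→(q2,_,→)
state=q2 head=3 tape=YY_[X]YXY__   (q2,X)→(q2,X,←)
state=q2 head=2 tape=YY[_]XYXY__   (q2,_)→(q0,Y,→)
state=q0 head=3 tape=YYY[X]YXY__   (q0,X)→(q2,Y,→)
state=q2 head=4 tape=YYYY[Y]XY__   (q2,Y)→(q2,_,→)
state=q2 head=5 tape=YYYY_[X]Y__   (q2,X)→(q2,X,←)
state=q2 head=4 tape=YYYY[_]XY__   (q2,_)→(q0,Y,→)
state=q0 head=5 tape=YYYYY[X]Y__   (q0,X)→(q2,Y,→)
state=q2 head=6 tape=YYYYYY[Y]__   (q2,Y)→(q2,_,→)
state=q2 head=7 tape=YYYYYY_[_]_   (q2,_)→(q0,Y,→)
state=q0 head=8 tape=YYYYYY_Y[_]
The non-blank tape span at halt is YYYYYY_Y.

YYYYYY_Y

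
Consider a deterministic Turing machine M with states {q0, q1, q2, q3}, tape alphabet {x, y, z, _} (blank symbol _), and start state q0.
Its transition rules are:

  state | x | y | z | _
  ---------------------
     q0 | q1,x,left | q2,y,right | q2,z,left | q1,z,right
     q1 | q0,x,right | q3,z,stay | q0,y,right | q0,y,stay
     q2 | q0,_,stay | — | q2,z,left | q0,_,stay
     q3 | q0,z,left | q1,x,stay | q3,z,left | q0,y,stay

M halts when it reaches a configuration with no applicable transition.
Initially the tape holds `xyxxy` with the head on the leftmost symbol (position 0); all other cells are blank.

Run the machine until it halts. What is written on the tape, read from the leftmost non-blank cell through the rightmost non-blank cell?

zyzxxy

q0 | _[x]yxxy   read x → write x, move left, go to q1
q1 | [_]xyxxy   read _ → write y, move stay, go to q0
q0 | [y]xyxxy   read y → write y, move right, go to q2
q2 | y[x]yxxy   read x → write _, move stay, go to q0
q0 | y[_]yxxy   read _ → write z, move right, go to q1
q1 | yz[y]xxy   read y → write z, move stay, go to q3
q3 | yz[z]xxy   read z → write z, move left, go to q3
q3 | y[z]zxxy   read z → write z, move left, go to q3
q3 | [y]zzxxy   read y → write x, move stay, go to q1
q1 | [x]zzxxy   read x → write x, move right, go to q0
q0 | x[z]zxxy   read z → write z, move left, go to q2
q2 | [x]zzxxy   read x → write _, move stay, go to q0
q0 | [_]zzxxy   read _ → write z, move right, go to q1
q1 | z[z]zxxy   read z → write y, move right, go to q0
q0 | zy[z]xxy   read z → write z, move left, go to q2
q2 | z[y]zxxy
The non-blank tape span at halt is zyzxxy.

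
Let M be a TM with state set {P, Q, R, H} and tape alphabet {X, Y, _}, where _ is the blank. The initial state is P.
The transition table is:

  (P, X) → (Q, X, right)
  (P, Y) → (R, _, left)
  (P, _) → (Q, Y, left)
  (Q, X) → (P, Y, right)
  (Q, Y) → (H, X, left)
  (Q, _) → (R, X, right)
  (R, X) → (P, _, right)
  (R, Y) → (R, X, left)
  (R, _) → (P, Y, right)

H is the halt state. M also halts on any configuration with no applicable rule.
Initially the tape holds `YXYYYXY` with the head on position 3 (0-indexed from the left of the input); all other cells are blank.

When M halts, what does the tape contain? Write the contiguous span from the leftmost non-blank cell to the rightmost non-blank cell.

P | YXY[Y]YXY__   read Y → write _, move left, go to R
R | YX[Y]_YXY__   read Y → write X, move left, go to R
R | Y[X]X_YXY__   read X → write _, move right, go to P
P | Y_[X]_YXY__   read X → write X, move right, go to Q
Q | Y_X[_]YXY__   read _ → write X, move right, go to R
R | Y_XX[Y]XY__   read Y → write X, move left, go to R
R | Y_X[X]XXY__   read X → write _, move right, go to P
P | Y_X_[X]XY__   read X → write X, move right, go to Q
Q | Y_X_X[X]Y__   read X → write Y, move right, go to P
P | Y_X_XY[Y]__   read Y → write _, move left, go to R
R | Y_X_X[Y]___   read Y → write X, move left, go to R
R | Y_X_[X]X___   read X → write _, move right, go to P
P | Y_X__[X]___   read X → write X, move right, go to Q
Q | Y_X__X[_]__   read _ → write X, move right, go to R
R | Y_X__XX[_]_   read _ → write Y, move right, go to P
P | Y_X__XXY[_]   read _ → write Y, move left, go to Q
Q | Y_X__XX[Y]Y   read Y → write X, move left, go to H
H | Y_X__X[X]XY
The non-blank tape span at halt is Y_X__XXXY.

Y_X__XXXY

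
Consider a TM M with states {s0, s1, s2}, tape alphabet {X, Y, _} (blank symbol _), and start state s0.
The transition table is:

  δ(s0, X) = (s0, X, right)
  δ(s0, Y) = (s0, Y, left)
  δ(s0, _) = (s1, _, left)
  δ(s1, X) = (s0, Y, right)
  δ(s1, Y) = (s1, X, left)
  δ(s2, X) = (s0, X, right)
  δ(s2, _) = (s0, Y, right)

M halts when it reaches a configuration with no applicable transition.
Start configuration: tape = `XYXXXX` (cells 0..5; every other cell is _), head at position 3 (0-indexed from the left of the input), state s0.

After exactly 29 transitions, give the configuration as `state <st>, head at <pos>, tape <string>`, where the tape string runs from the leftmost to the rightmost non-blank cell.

state=s0 head=3 tape=XYX[X]XX_   (s0,X)→(s0,X,right)
state=s0 head=4 tape=XYXX[X]X_   (s0,X)→(s0,X,right)
state=s0 head=5 tape=XYXXX[X]_   (s0,X)→(s0,X,right)
state=s0 head=6 tape=XYXXXX[_]   (s0,_)→(s1,_,left)
state=s1 head=5 tape=XYXXX[X]_   (s1,X)→(s0,Y,right)
state=s0 head=6 tape=XYXXXY[_]   (s0,_)→(s1,_,left)
state=s1 head=5 tape=XYXXX[Y]_   (s1,Y)→(s1,X,left)
state=s1 head=4 tape=XYXX[X]X_   (s1,X)→(s0,Y,right)
state=s0 head=5 tape=XYXXY[X]_   (s0,X)→(s0,X,right)
state=s0 head=6 tape=XYXXYX[_]   (s0,_)→(s1,_,left)
state=s1 head=5 tape=XYXXY[X]_   (s1,X)→(s0,Y,right)
state=s0 head=6 tape=XYXXYY[_]   (s0,_)→(s1,_,left)
state=s1 head=5 tape=XYXXY[Y]_   (s1,Y)→(s1,X,left)
state=s1 head=4 tape=XYXX[Y]X_   (s1,Y)→(s1,X,left)
state=s1 head=3 tape=XYX[X]XX_   (s1,X)→(s0,Y,right)
state=s0 head=4 tape=XYXY[X]X_   (s0,X)→(s0,X,right)
state=s0 head=5 tape=XYXYX[X]_   (s0,X)→(s0,X,right)
state=s0 head=6 tape=XYXYXX[_]   (s0,_)→(s1,_,left)
state=s1 head=5 tape=XYXYX[X]_   (s1,X)→(s0,Y,right)
state=s0 head=6 tape=XYXYXY[_]   (s0,_)→(s1,_,left)
state=s1 head=5 tape=XYXYX[Y]_   (s1,Y)→(s1,X,left)
state=s1 head=4 tape=XYXY[X]X_   (s1,X)→(s0,Y,right)
state=s0 head=5 tape=XYXYY[X]_   (s0,X)→(s0,X,right)
state=s0 head=6 tape=XYXYYX[_]   (s0,_)→(s1,_,left)
state=s1 head=5 tape=XYXYY[X]_   (s1,X)→(s0,Y,right)
state=s0 head=6 tape=XYXYYY[_]   (s0,_)→(s1,_,left)
state=s1 head=5 tape=XYXYY[Y]_   (s1,Y)→(s1,X,left)
state=s1 head=4 tape=XYXY[Y]X_   (s1,Y)→(s1,X,left)
state=s1 head=3 tape=XYX[Y]XX_   (s1,Y)→(s1,X,left)
state=s1 head=2 tape=XY[X]XXX_
After 29 steps: state s1, head at 2, tape XYXXXX.

state s1, head at 2, tape XYXXXX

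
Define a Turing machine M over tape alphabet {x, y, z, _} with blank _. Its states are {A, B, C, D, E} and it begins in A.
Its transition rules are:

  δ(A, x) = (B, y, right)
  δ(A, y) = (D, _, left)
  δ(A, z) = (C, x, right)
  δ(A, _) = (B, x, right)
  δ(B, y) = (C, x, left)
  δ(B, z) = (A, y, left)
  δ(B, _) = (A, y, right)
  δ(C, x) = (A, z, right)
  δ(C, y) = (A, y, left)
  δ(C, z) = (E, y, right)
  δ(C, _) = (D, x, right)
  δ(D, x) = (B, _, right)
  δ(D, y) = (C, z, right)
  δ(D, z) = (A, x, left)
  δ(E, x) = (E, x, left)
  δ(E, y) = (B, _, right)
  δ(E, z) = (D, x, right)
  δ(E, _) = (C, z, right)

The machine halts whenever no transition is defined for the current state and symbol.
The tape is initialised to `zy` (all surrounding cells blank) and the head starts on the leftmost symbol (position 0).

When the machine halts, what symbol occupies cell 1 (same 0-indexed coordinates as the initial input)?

state=A head=0 tape=_[z]y   (A,z)→(C,x,right)
state=C head=1 tape=_x[y]   (C,y)→(A,y,left)
state=A head=0 tape=_[x]y   (A,x)→(B,y,right)
state=B head=1 tape=_y[y]   (B,y)→(C,x,left)
state=C head=0 tape=_[y]x   (C,y)→(A,y,left)
state=A head=-1 tape=[_]yx   (A,_)→(B,x,right)
state=B head=0 tape=x[y]x   (B,y)→(C,x,left)
state=C head=-1 tape=[x]xx   (C,x)→(A,z,right)
state=A head=0 tape=z[x]x   (A,x)→(B,y,right)
state=B head=1 tape=zy[x]
Cell 1 holds x when M halts.

x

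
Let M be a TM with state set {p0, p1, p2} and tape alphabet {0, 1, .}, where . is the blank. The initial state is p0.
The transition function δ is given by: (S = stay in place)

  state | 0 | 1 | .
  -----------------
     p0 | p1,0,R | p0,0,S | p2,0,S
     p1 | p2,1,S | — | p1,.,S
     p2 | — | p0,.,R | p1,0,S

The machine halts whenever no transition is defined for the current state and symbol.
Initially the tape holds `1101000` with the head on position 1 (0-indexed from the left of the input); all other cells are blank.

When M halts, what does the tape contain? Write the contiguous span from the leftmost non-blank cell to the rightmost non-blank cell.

10.0.0.0

p0 | 1[1]01000.   read 1 → write 0, move S, go to p0
p0 | 1[0]01000.   read 0 → write 0, move R, go to p1
p1 | 10[0]1000.   read 0 → write 1, move S, go to p2
p2 | 10[1]1000.   read 1 → write ., move R, go to p0
p0 | 10.[1]000.   read 1 → write 0, move S, go to p0
p0 | 10.[0]000.   read 0 → write 0, move R, go to p1
p1 | 10.0[0]00.   read 0 → write 1, move S, go to p2
p2 | 10.0[1]00.   read 1 → write ., move R, go to p0
p0 | 10.0.[0]0.   read 0 → write 0, move R, go to p1
p1 | 10.0.0[0].   read 0 → write 1, move S, go to p2
p2 | 10.0.0[1].   read 1 → write ., move R, go to p0
p0 | 10.0.0.[.]   read . → write 0, move S, go to p2
p2 | 10.0.0.[0]
The non-blank tape span at halt is 10.0.0.0.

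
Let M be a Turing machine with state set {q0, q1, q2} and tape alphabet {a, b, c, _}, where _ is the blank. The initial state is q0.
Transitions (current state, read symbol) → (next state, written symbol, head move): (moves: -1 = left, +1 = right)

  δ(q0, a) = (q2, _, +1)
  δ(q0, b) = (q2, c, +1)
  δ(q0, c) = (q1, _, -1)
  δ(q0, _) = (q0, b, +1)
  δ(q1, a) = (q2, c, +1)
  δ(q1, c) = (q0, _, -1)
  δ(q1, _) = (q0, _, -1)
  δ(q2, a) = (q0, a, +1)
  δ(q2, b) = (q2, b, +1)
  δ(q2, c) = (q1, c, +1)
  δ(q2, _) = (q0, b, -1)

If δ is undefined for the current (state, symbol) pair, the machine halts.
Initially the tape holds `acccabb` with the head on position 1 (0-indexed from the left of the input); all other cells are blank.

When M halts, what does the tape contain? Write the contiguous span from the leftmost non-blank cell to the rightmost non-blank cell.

bb_b__abb

q0 | __a[c]ccabb   read c → write _, move -1, go to q1
q1 | __[a]_ccabb   read a → write c, move +1, go to q2
q2 | __c[_]ccabb   read _ → write b, move -1, go to q0
q0 | __[c]bccabb   read c → write _, move -1, go to q1
q1 | _[_]_bccabb   read _ → write _, move -1, go to q0
q0 | [_]__bccabb   read _ → write b, move +1, go to q0
q0 | b[_]_bccabb   read _ → write b, move +1, go to q0
q0 | bb[_]bccabb   read _ → write b, move +1, go to q0
q0 | bbb[b]ccabb   read b → write c, move +1, go to q2
q2 | bbbc[c]cabb   read c → write c, move +1, go to q1
q1 | bbbcc[c]abb   read c → write _, move -1, go to q0
q0 | bbbc[c]_abb   read c → write _, move -1, go to q1
q1 | bbb[c]__abb   read c → write _, move -1, go to q0
q0 | bb[b]___abb   read b → write c, move +1, go to q2
q2 | bbc[_]__abb   read _ → write b, move -1, go to q0
q0 | bb[c]b__abb   read c → write _, move -1, go to q1
q1 | b[b]_b__abb
The non-blank tape span at halt is bb_b__abb.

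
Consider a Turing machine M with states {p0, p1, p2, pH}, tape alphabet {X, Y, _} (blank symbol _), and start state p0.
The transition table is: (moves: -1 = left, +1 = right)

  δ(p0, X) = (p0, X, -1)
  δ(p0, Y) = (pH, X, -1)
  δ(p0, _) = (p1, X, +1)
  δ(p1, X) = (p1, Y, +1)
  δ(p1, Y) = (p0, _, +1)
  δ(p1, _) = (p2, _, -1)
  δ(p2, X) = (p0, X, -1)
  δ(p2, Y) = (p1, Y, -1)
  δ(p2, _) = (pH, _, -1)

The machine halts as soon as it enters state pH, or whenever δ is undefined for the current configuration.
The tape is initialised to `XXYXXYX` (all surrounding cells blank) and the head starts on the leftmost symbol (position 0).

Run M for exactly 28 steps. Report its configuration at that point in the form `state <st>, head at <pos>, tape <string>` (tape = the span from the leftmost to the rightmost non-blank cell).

state=p0 head=0 tape=_[X]XYXXYX___   (p0,X)→(p0,X,-1)
state=p0 head=-1 tape=[_]XXYXXYX___   (p0,_)→(p1,X,+1)
state=p1 head=0 tape=X[X]XYXXYX___   (p1,X)→(p1,Y,+1)
state=p1 head=1 tape=XY[X]YXXYX___   (p1,X)→(p1,Y,+1)
state=p1 head=2 tape=XYY[Y]XXYX___   (p1,Y)→(p0,_,+1)
state=p0 head=3 tape=XYY_[X]XYX___   (p0,X)→(p0,X,-1)
state=p0 head=2 tape=XYY[_]XXYX___   (p0,_)→(p1,X,+1)
state=p1 head=3 tape=XYYX[X]XYX___   (p1,X)→(p1,Y,+1)
state=p1 head=4 tape=XYYXY[X]YX___   (p1,X)→(p1,Y,+1)
state=p1 head=5 tape=XYYXYY[Y]X___   (p1,Y)→(p0,_,+1)
state=p0 head=6 tape=XYYXYY_[X]___   (p0,X)→(p0,X,-1)
state=p0 head=5 tape=XYYXYY[_]X___   (p0,_)→(p1,X,+1)
state=p1 head=6 tape=XYYXYYX[X]___   (p1,X)→(p1,Y,+1)
state=p1 head=7 tape=XYYXYYXY[_]__   (p1,_)→(p2,_,-1)
state=p2 head=6 tape=XYYXYYX[Y]___   (p2,Y)→(p1,Y,-1)
state=p1 head=5 tape=XYYXYY[X]Y___   (p1,X)→(p1,Y,+1)
state=p1 head=6 tape=XYYXYYY[Y]___   (p1,Y)→(p0,_,+1)
state=p0 head=7 tape=XYYXYYY_[_]__   (p0,_)→(p1,X,+1)
state=p1 head=8 tape=XYYXYYY_X[_]_   (p1,_)→(p2,_,-1)
state=p2 head=7 tape=XYYXYYY_[X]__   (p2,X)→(p0,X,-1)
state=p0 head=6 tape=XYYXYYY[_]X__   (p0,_)→(p1,X,+1)
state=p1 head=7 tape=XYYXYYYX[X]__   (p1,X)→(p1,Y,+1)
state=p1 head=8 tape=XYYXYYYXY[_]_   (p1,_)→(p2,_,-1)
state=p2 head=7 tape=XYYXYYYX[Y]__   (p2,Y)→(p1,Y,-1)
state=p1 head=6 tape=XYYXYYY[X]Y__   (p1,X)→(p1,Y,+1)
state=p1 head=7 tape=XYYXYYYY[Y]__   (p1,Y)→(p0,_,+1)
state=p0 head=8 tape=XYYXYYYY_[_]_   (p0,_)→(p1,X,+1)
state=p1 head=9 tape=XYYXYYYY_X[_]   (p1,_)→(p2,_,-1)
state=p2 head=8 tape=XYYXYYYY_[X]_
After 28 steps: state p2, head at 8, tape XYYXYYYY_X.

state p2, head at 8, tape XYYXYYYY_X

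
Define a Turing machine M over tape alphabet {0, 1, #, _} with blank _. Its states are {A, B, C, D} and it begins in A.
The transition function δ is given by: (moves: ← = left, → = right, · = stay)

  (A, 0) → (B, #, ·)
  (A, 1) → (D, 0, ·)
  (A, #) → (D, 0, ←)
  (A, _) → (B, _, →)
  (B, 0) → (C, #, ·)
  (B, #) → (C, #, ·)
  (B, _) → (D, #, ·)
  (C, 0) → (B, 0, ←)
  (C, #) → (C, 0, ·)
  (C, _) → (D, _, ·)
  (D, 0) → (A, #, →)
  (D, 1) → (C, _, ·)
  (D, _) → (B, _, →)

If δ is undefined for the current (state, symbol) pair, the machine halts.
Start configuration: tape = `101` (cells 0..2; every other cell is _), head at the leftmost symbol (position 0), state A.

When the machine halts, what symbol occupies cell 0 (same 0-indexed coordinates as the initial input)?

state=A head=0 tape=_[1]01   (A,1)→(D,0,·)
state=D head=0 tape=_[0]01   (D,0)→(A,#,→)
state=A head=1 tape=_#[0]1   (A,0)→(B,#,·)
state=B head=1 tape=_#[#]1   (B,#)→(C,#,·)
state=C head=1 tape=_#[#]1   (C,#)→(C,0,·)
state=C head=1 tape=_#[0]1   (C,0)→(B,0,←)
state=B head=0 tape=_[#]01   (B,#)→(C,#,·)
state=C head=0 tape=_[#]01   (C,#)→(C,0,·)
state=C head=0 tape=_[0]01   (C,0)→(B,0,←)
state=B head=-1 tape=[_]001   (B,_)→(D,#,·)
state=D head=-1 tape=[#]001
Cell 0 holds 0 when M halts.

0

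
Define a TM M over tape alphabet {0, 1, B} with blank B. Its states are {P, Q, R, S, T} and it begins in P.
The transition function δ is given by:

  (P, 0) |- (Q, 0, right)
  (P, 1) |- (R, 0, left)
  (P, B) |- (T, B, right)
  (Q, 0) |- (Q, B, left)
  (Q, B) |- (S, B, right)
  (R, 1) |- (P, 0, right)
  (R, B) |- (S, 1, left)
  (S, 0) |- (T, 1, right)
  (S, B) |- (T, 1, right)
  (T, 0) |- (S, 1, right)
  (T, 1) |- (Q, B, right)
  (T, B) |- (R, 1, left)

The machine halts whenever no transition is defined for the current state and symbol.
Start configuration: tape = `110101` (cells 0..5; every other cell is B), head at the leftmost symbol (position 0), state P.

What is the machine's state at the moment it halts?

R

state=P head=0 tape=BB[1]10101BBB   (P,1)→(R,0,left)
state=R head=-1 tape=B[B]010101BBB   (R,B)→(S,1,left)
state=S head=-2 tape=[B]1010101BBB   (S,B)→(T,1,right)
state=T head=-1 tape=1[1]010101BBB   (T,1)→(Q,B,right)
state=Q head=0 tape=1B[0]10101BBB   (Q,0)→(Q,B,left)
state=Q head=-1 tape=1[B]B10101BBB   (Q,B)→(S,B,right)
state=S head=0 tape=1B[B]10101BBB   (S,B)→(T,1,right)
state=T head=1 tape=1B1[1]0101BBB   (T,1)→(Q,B,right)
state=Q head=2 tape=1B1B[0]101BBB   (Q,0)→(Q,B,left)
state=Q head=1 tape=1B1[B]B101BBB   (Q,B)→(S,B,right)
state=S head=2 tape=1B1B[B]101BBB   (S,B)→(T,1,right)
state=T head=3 tape=1B1B1[1]01BBB   (T,1)→(Q,B,right)
state=Q head=4 tape=1B1B1B[0]1BBB   (Q,0)→(Q,B,left)
state=Q head=3 tape=1B1B1[B]B1BBB   (Q,B)→(S,B,right)
state=S head=4 tape=1B1B1B[B]1BBB   (S,B)→(T,1,right)
state=T head=5 tape=1B1B1B1[1]BBB   (T,1)→(Q,B,right)
state=Q head=6 tape=1B1B1B1B[B]BB   (Q,B)→(S,B,right)
state=S head=7 tape=1B1B1B1BB[B]B   (S,B)→(T,1,right)
state=T head=8 tape=1B1B1B1BB1[B]   (T,B)→(R,1,left)
state=R head=7 tape=1B1B1B1BB[1]1   (R,1)→(P,0,right)
state=P head=8 tape=1B1B1B1BB0[1]   (P,1)→(R,0,left)
state=R head=7 tape=1B1B1B1BB[0]0
No transition is defined for (R, 0); M halts in state R.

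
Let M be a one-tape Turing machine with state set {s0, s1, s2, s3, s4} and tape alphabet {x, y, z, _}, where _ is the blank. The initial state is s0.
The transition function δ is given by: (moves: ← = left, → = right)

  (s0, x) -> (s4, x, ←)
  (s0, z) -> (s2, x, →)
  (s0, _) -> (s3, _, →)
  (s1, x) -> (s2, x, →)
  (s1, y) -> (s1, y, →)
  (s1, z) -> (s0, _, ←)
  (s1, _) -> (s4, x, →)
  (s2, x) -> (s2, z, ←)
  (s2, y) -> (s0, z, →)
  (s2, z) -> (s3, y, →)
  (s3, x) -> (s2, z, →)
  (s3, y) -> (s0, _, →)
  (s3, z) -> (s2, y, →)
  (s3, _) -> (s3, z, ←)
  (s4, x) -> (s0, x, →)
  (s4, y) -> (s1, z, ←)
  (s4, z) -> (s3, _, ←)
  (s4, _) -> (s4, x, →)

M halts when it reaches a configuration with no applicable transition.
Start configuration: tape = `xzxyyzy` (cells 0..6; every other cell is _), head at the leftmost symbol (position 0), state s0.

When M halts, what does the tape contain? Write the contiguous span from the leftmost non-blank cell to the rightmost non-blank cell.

zzzzyyzy

s0 | __[x]zxyyzy   read x → write x, move ←, go to s4
s4 | _[_]xzxyyzy   read _ → write x, move →, go to s4
s4 | _x[x]zxyyzy   read x → write x, move →, go to s0
s0 | _xx[z]xyyzy   read z → write x, move →, go to s2
s2 | _xxx[x]yyzy   read x → write z, move ←, go to s2
s2 | _xx[x]zyyzy   read x → write z, move ←, go to s2
s2 | _x[x]zzyyzy   read x → write z, move ←, go to s2
s2 | _[x]zzzyyzy   read x → write z, move ←, go to s2
s2 | [_]zzzzyyzy
The non-blank tape span at halt is zzzzyyzy.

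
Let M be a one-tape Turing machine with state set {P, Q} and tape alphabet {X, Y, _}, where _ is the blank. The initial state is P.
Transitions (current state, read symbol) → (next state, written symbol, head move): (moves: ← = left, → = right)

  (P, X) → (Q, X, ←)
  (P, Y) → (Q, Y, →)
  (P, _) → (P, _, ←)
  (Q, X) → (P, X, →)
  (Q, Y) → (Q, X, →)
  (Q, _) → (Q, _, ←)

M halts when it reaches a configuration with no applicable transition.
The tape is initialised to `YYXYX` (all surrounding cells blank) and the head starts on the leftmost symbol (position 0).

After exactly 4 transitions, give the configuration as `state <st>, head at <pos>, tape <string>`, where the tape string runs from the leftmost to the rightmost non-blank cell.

state=P head=0 tape=[Y]YXYX   (P,Y)→(Q,Y,→)
state=Q head=1 tape=Y[Y]XYX   (Q,Y)→(Q,X,→)
state=Q head=2 tape=YX[X]YX   (Q,X)→(P,X,→)
state=P head=3 tape=YXX[Y]X   (P,Y)→(Q,Y,→)
state=Q head=4 tape=YXXY[X]
After 4 steps: state Q, head at 4, tape YXXYX.

state Q, head at 4, tape YXXYX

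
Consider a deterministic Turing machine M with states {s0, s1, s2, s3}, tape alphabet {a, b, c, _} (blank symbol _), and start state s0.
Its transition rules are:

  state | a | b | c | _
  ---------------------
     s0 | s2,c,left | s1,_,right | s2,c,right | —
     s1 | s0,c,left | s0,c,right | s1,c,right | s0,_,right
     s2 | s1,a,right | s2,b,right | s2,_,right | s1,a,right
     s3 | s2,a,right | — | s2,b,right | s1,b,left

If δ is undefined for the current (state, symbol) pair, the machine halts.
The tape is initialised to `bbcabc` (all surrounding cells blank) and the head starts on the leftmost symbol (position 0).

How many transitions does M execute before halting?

8

state=s0 head=0 tape=[b]bcabc___   (s0,b)→(s1,_,right)
state=s1 head=1 tape=_[b]cabc___   (s1,b)→(s0,c,right)
state=s0 head=2 tape=_c[c]abc___   (s0,c)→(s2,c,right)
state=s2 head=3 tape=_cc[a]bc___   (s2,a)→(s1,a,right)
state=s1 head=4 tape=_cca[b]c___   (s1,b)→(s0,c,right)
state=s0 head=5 tape=_ccac[c]___   (s0,c)→(s2,c,right)
state=s2 head=6 tape=_ccacc[_]__   (s2,_)→(s1,a,right)
state=s1 head=7 tape=_ccacca[_]_   (s1,_)→(s0,_,right)
state=s0 head=8 tape=_ccacca_[_]
M halts after 8 transitions.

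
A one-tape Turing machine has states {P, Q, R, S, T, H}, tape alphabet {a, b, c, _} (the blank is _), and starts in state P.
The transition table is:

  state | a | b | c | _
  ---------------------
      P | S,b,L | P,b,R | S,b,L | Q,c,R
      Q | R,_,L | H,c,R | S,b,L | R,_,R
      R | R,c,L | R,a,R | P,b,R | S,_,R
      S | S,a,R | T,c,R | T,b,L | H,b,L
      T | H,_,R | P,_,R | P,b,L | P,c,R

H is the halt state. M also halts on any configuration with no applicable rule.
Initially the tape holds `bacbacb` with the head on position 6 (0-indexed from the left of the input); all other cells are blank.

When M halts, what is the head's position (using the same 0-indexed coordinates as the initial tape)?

P | bacbac[b]____   read b → write b, move R, go to P
P | bacbacb[_]___   read _ → write c, move R, go to Q
Q | bacbacbc[_]__   read _ → write _, move R, go to R
R | bacbacbc_[_]_   read _ → write _, move R, go to S
S | bacbacbc__[_]   read _ → write b, move L, go to H
H | bacbacbc_[_]b
At halt the head is at cell 9.

9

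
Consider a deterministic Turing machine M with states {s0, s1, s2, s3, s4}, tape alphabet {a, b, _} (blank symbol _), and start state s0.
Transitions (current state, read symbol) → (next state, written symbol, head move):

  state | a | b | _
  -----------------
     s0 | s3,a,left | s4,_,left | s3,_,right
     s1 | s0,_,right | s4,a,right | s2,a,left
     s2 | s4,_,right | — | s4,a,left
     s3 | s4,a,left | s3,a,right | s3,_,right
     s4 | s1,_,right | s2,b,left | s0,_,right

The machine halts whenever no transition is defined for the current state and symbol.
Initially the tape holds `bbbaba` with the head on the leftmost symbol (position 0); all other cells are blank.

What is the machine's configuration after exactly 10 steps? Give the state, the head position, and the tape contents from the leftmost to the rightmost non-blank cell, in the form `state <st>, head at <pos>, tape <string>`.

s0 | _[b]bbaba   read b → write _, move left, go to s4
s4 | [_]_bbaba   read _ → write _, move right, go to s0
s0 | _[_]bbaba   read _ → write _, move right, go to s3
s3 | __[b]baba   read b → write a, move right, go to s3
s3 | __a[b]aba   read b → write a, move right, go to s3
s3 | __aa[a]ba   read a → write a, move left, go to s4
s4 | __a[a]aba   read a → write _, move right, go to s1
s1 | __a_[a]ba   read a → write _, move right, go to s0
s0 | __a__[b]a   read b → write _, move left, go to s4
s4 | __a_[_]_a   read _ → write _, move right, go to s0
s0 | __a__[_]a
After 10 steps: state s0, head at 4, tape a___a.

state s0, head at 4, tape a___a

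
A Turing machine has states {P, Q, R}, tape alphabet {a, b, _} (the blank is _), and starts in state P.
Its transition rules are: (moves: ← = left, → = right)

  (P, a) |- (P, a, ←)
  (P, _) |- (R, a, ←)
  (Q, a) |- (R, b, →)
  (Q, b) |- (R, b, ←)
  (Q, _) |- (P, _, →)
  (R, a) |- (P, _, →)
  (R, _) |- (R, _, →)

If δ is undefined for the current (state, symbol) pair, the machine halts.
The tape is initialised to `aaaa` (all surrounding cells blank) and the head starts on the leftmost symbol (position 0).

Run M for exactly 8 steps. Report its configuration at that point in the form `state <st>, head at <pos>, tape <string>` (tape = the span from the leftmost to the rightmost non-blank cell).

state P, head at 0, tape aaaa

P | __[a]aaa   read a → write a, move ←, go to P
P | _[_]aaaa   read _ → write a, move ←, go to R
R | [_]aaaaa   read _ → write _, move →, go to R
R | _[a]aaaa   read a → write _, move →, go to P
P | __[a]aaa   read a → write a, move ←, go to P
P | _[_]aaaa   read _ → write a, move ←, go to R
R | [_]aaaaa   read _ → write _, move →, go to R
R | _[a]aaaa   read a → write _, move →, go to P
P | __[a]aaa
After 8 steps: state P, head at 0, tape aaaa.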